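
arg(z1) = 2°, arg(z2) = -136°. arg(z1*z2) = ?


arg(z1*z2) = 2° - 136° = -134°
Normalized to (-180°, 180°]: -134°

-134°


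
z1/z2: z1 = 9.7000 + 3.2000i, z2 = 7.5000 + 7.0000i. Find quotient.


Conjugate of z2 = 7.5000 - 7.0000i
Numerator: (9.7000 + 3.2000i)(7.5000 - 7.0000i) = 95.1500 - 43.9000i
Denominator: 7.5^2 + 7^2 = 105.25
Result = (95.1500 - 43.9000i)/105.25

0.9040 - 0.4171i


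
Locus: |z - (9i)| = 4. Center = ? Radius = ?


|z - z0| = r is a circle with center z0 and radius r.
Center = (0, 9), radius = 4

Circle with center (0, 9) and radius 4


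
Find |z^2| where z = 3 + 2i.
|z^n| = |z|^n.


|z| = sqrt(9+4) = sqrt(13) = 3.6056
|z^2| = |z|^2 = (sqrt(13))^2 = 13

|z^2| = 13


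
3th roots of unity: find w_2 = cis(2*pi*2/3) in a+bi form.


Angle = 360*2/3 = 240°
a = cos(240°) = -0.5000
b = sin(240°) = -0.8660

-0.5000 - 0.8660i


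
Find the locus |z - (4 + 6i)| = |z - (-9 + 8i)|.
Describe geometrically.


Equal distances means the locus is the perpendicular bisector of z1 and z2.
Midpoint = ((4+(-9))/2, (6+8)/2) = (-2.5000, 7.0000)

Perpendicular bisector through (-2.5000, 7.0000)


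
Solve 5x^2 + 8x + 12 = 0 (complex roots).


disc = 8^2 - 4*5*12 = 64 - 240 = -176
sqrt(|disc|) = sqrt(176) = 13.2665
Real part = -8/(2*5) = -0.8000
Imag part = 13.2665/(2*5) = 1.3266

-0.8000 ± 1.3266i


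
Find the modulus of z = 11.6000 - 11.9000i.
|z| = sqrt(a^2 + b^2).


|z| = sqrt(11.6^2 + (-11.9)^2) = sqrt(134.56 + 141.61) = sqrt(276.17) = 16.6184

|z| = 16.6184


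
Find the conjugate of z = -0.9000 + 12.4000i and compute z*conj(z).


z_bar = -0.9000 - 12.4000i
z*z_bar = (-0.9)^2 + 12.4^2 = 0.81 + 153.76 = 154.57

z_bar = -0.9000 - 12.4000i, z*z_bar = 154.57


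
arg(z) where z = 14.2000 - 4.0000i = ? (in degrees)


Re = 14.2, Im = -4
arg = atan2(-4, 14.2) = -15.7320 degrees

arg(z) = -15.7320 degrees


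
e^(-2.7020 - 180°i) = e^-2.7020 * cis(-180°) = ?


e^-2.7020 = 0.0671
cos(-180°) = -1
sin(-180°) = 0
Real = 0.0671*(-1) = -0.0671
Imag = 0.0671*0 = 0

-0.0671 + 0i


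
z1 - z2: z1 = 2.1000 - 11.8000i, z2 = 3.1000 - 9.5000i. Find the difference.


Real: 2.1 - 3.1 = -1
Imag: -11.8 + 9.5 = -2.3

-1.0000 - 2.3000i


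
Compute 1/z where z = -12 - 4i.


|z|^2 = 144+16 = 160
1/z = (-12 + 4i)/160

1/z = -0.0750 + 0.0250i


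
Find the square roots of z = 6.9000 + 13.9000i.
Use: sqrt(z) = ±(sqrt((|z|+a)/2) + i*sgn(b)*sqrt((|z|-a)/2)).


|z| = sqrt(47.61+193.21) = 15.5184
sqrt((|z|+a)/2) = sqrt((15.5184+6.9)/2) = sqrt(11.2092) = 3.3480
sqrt((|z|-a)/2) = sqrt((15.5184-6.9)/2) = sqrt(4.3092) = 2.0759

±(3.3480 + 2.0759i) i.e. 3.3480 + 2.0759i and -3.3480 - 2.0759i


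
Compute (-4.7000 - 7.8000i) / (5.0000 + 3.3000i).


Conjugate of z2 = 5.0000 - 3.3000i
Numerator: (-4.7000 - 7.8000i)(5.0000 - 3.3000i) = -49.2400 - 23.4900i
Denominator: 5^2 + 3.3^2 = 35.89
Result = (-49.2400 - 23.4900i)/35.89

-1.3720 - 0.6545i


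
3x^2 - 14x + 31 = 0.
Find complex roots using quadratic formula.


disc = (-14)^2 - 4*3*31 = 196 - 372 = -176
sqrt(|disc|) = sqrt(176) = 13.2665
Real part = 14/(2*3) = 2.3333
Imag part = 13.2665/(2*3) = 2.2111

2.3333 ± 2.2111i


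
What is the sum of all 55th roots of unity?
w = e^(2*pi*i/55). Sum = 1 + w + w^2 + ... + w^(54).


The sum of all 55th roots of unity is 0.
Geometric series: (1 - w^55)/(1 - w) = (1-1)/(1-w) = 0 since w^55 = 1, w ≠ 1.
Alternatively: coefficient of z^54 in z^55 - 1 is 0.

0


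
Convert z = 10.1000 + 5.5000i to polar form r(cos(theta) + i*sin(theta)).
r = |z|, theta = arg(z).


r = sqrt(102.01+30.25) = sqrt(132.26) = 11.5004
theta = atan2(5.5, 10.1) = 28.5707 degrees

r = 11.5004, theta = 28.5707 degrees


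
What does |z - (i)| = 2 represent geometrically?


|z - z0| = r is a circle with center z0 and radius r.
Center = (0, 1), radius = 2

Circle with center (0, 1) and radius 2


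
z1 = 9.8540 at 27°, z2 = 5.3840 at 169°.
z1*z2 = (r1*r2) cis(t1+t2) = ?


r = 9.8540 * 5.3840 = 53.0539
theta = 27° + 169° = 196° = 196° (mod 360)

53.0539 cis(196°)


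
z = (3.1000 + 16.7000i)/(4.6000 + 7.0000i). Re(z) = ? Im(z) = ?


Multiply by conjugate: (3.1000 + 16.7000i)(4.6000 - 7.0000i) / (4.6^2 + 7^2)
Numerator real = 3.1*4.6 + 16.7*7 = 131.16
Numerator imag = 16.7*4.6 - 3.1*7 = 55.12
Denominator = 70.16
Re(z) = 131.16/70.16 = 1.8694
Im(z) = 55.12/70.16 = 0.7856

Re(z) = 1.8694, Im(z) = 0.7856


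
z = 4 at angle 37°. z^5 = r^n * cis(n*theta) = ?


r^5 = 4^5 = 1024
n*theta = 5*37° = 185° = 185° (mod 360)
a = 1024*cos(185°) = -1020.1034
b = 1024*sin(185°) = -89.2475

1024 cis(185°) = -1020.1034 - 89.2475i


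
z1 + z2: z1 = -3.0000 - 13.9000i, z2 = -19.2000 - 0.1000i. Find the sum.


Real: -3 - 19.2 = -22.2
Imag: -13.9 - 0.1 = -14

-22.2000 - 14.0000i


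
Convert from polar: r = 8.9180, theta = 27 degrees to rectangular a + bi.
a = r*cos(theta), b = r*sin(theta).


a = 8.9180*cos(27°) = 8.9180*0.89101 = 7.9460
b = 8.9180*sin(27°) = 8.9180*0.45399 = 4.0487

7.9460 + 4.0487i


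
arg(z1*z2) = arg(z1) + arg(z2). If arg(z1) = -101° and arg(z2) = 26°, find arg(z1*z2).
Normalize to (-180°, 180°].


arg(z1*z2) = -101° + 26° = -75°
Normalized to (-180°, 180°]: -75°

-75°


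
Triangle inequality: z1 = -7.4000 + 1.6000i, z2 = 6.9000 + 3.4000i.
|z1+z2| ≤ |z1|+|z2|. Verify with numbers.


|z1| = sqrt((-7.4)^2 + 1.6^2) = sqrt(57.32) = 7.5710
|z2| = sqrt(6.9^2 + 3.4^2) = sqrt(59.17) = 7.6922
z1+z2 = -0.5000 + 5.0000i
|z1+z2| = sqrt(25.25) = 5.0249
|z1|+|z2| = 7.5710 + 7.6922 = 15.2632

|z1+z2| = 5.0249 ≤ |z1|+|z2| = 15.2632 (verified)


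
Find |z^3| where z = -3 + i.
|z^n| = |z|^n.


|z| = sqrt(9+1) = sqrt(10) = 3.1623
|z^3| = |z|^3 = (sqrt(10))^3 = 10*sqrt(10)

|z^3| = 10*sqrt(10) ≈ 31.6228


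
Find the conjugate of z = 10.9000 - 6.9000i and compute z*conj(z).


z_bar = 10.9000 + 6.9000i
z*z_bar = 10.9^2 + (-6.9)^2 = 118.81 + 47.61 = 166.42

z_bar = 10.9000 + 6.9000i, z*z_bar = 166.42


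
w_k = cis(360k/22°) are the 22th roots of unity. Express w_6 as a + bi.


Angle = 360*6/22 = 98.1818°
a = cos(98.1818°) = -0.1423
b = sin(98.1818°) = 0.9898

-0.1423 + 0.9898i


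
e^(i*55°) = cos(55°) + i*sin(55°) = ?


cos(55°) = 0.5736
sin(55°) = 0.8192

e^(i*55°) = 0.5736 + 0.8192i


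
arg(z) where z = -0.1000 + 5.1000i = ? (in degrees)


Re = -0.1, Im = 5.1
arg = atan2(5.1, -0.1) = 91.1233 degrees

arg(z) = 91.1233 degrees


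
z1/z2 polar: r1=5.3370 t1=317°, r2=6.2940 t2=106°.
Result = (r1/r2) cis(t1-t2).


r = 5.3370 / 6.2940 = 0.8480
theta = 317° - 106° = 211° = 211° (mod 360)

0.8480 cis(211°)


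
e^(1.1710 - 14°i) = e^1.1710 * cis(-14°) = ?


e^1.1710 = 3.22522
cos(-14°) = 0.9703
sin(-14°) = -0.241922
Real = 3.22522*0.9703 = 3.1294
Imag = 3.22522*(-0.241922) = -0.7803

3.1294 - 0.7803i


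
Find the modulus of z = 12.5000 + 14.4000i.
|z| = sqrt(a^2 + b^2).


|z| = sqrt(12.5^2 + 14.4^2) = sqrt(156.25 + 207.36) = sqrt(363.61) = 19.0686

|z| = 19.0686


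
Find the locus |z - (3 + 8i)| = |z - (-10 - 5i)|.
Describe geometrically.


Equal distances means the locus is the perpendicular bisector of z1 and z2.
Midpoint = ((3+(-10))/2, (8+(-5))/2) = (-3.5000, 1.5000)

Perpendicular bisector through (-3.5000, 1.5000)


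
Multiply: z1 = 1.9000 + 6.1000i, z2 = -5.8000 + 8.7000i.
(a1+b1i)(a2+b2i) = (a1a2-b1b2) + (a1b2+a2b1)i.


Real = 1.9*(-5.8) - 6.1*8.7 = -11.02 - 53.07 = -64.09
Imag = 1.9*8.7 - (5.8)*6.1 = 16.53 - (35.38) = -18.85

-64.0900 - 18.8500i


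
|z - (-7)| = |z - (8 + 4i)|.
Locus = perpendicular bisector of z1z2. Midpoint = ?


Equal distances means the locus is the perpendicular bisector of z1 and z2.
Midpoint = ((-7+8)/2, (0+4)/2) = (0.5000, 2.0000)

Perpendicular bisector through (0.5000, 2.0000)


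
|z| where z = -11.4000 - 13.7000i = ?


|z| = sqrt((-11.4)^2 + (-13.7)^2) = sqrt(129.96 + 187.69) = sqrt(317.65) = 17.8227

|z| = 17.8227


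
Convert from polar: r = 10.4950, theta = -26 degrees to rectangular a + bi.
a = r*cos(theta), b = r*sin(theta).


a = 10.4950*cos(-26°) = 10.4950*0.89879 = 9.4328
b = 10.4950*sin(-26°) = 10.4950*(-0.43837) = -4.6007

9.4328 - 4.6007i


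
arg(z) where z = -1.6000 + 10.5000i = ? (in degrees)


Re = -1.6, Im = 10.5
arg = atan2(10.5, -1.6) = 98.6641 degrees

arg(z) = 98.6641 degrees


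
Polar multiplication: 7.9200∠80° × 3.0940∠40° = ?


r = 7.9200 * 3.0940 = 24.5045
theta = 80° + 40° = 120° = 120° (mod 360)

24.5045 cis(120°)


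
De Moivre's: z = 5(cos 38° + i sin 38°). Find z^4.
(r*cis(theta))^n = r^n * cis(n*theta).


r^4 = 5^4 = 625
n*theta = 4*38° = 152° = 152° (mod 360)
a = 625*cos(152°) = -551.8422
b = 625*sin(152°) = 293.4197

625 cis(152°) = -551.8422 + 293.4197i


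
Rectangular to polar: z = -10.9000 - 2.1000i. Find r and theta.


r = sqrt(118.81+4.41) = sqrt(123.22) = 11.1005
theta = atan2(-2.1, -10.9) = -169.0950 degrees

r = 11.1005, theta = -169.0950 degrees


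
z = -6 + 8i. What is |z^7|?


|z| = sqrt(36+64) = sqrt(100) = 10
|z^7| = |z|^7 = 10^7 = 10000000

|z^7| = 10000000


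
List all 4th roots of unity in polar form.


The 4th roots of unity are cis(360k/4°) for k=0..3
Angle step = 360/4 = 90°
Primitive root: cis(90°)
Primitive root = 0 + 1.0000i

4 roots at angles: 0°, 90°, 180°, 270°


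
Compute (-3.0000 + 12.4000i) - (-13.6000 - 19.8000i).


Real: -3 + 13.6 = 10.6
Imag: 12.4 + 19.8 = 32.2

10.6000 + 32.2000i


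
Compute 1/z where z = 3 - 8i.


|z|^2 = 9+64 = 73
1/z = (3 + 8i)/73

1/z = 0.0411 + 0.1096i


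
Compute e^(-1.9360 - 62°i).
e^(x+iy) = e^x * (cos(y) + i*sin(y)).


e^-1.9360 = 0.1443
cos(-62°) = 0.4695
sin(-62°) = -0.8829
Real = 0.1443*0.4695 = 0.0677
Imag = 0.1443*(-0.8829) = -0.1274

0.0677 - 0.1274i


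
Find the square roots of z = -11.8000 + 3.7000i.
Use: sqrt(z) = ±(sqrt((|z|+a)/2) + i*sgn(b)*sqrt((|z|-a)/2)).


|z| = sqrt(139.24+13.69) = 12.3665
sqrt((|z|+a)/2) = sqrt((12.3665+(-11.8))/2) = sqrt(0.2832) = 0.5322
sqrt((|z|-a)/2) = sqrt((12.3665-(-11.8))/2) = sqrt(12.0832) = 3.4761

±(0.5322 + 3.4761i) i.e. 0.5322 + 3.4761i and -0.5322 - 3.4761i


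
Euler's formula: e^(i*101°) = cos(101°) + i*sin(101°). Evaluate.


cos(101°) = -0.1908
sin(101°) = 0.9816

e^(i*101°) = -0.1908 + 0.9816i


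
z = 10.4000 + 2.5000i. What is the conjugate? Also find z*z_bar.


z_bar = 10.4000 - 2.5000i
z*z_bar = 10.4^2 + 2.5^2 = 108.16 + 6.25 = 114.41

z_bar = 10.4000 - 2.5000i, z*z_bar = 114.41


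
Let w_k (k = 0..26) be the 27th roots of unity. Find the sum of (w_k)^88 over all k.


The roots are w_k = w^k with w = e^(2*pi*i/27), and (w^k)^88 = (w^88)^k.
So S = 1 + u + u^2 + ... + u^(26) with u = w^88.
88 = 3*27 + 7, so 88 is not a multiple of 27: u = (w^27)^3 * w^7 = w^7 ≠ 1 (w is a primitive 27th root), while u^27 = (w^27)^88 = 1.
Geometric series: S = (1 - u^27)/(1 - u) = (1 - 1)/(1 - u) = 0

S = 0


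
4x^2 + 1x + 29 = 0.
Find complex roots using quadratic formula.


disc = 1^2 - 4*4*29 = 1 - 464 = -463
sqrt(|disc|) = sqrt(463) = 21.5174
Real part = -1/(2*4) = -0.1250
Imag part = 21.5174/(2*4) = 2.6897

-0.1250 ± 2.6897i


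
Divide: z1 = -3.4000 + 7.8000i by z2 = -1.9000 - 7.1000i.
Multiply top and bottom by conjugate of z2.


Conjugate of z2 = -1.9000 + 7.1000i
Numerator: (-3.4000 + 7.8000i)(-1.9000 + 7.1000i) = -48.9200 - 38.9600i
Denominator: (-1.9)^2 + (-7.1)^2 = 54.02
Result = (-48.9200 - 38.9600i)/54.02

-0.9056 - 0.7212i


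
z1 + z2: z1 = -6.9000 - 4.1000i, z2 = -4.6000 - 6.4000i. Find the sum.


Real: -6.9 - 4.6 = -11.5
Imag: -4.1 - 6.4 = -10.5

-11.5000 - 10.5000i


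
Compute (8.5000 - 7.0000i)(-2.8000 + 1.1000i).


Real = 8.5*(-2.8) - (-7)*1.1 = -23.8 - (-7.7) = -16.1
Imag = 8.5*1.1 - (2.8)*(-7) = 9.35 + 19.6 = 28.95

-16.1000 + 28.9500i


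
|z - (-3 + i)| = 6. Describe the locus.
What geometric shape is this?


|z - z0| = r is a circle with center z0 and radius r.
Center = (-3, 1), radius = 6

Circle with center (-3, 1) and radius 6


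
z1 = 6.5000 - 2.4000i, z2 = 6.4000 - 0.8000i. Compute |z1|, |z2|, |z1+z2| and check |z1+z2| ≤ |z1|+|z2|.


|z1| = sqrt(6.5^2 + (-2.4)^2) = sqrt(48.01) = 6.9289
|z2| = sqrt(6.4^2 + (-0.8)^2) = sqrt(41.6) = 6.4498
z1+z2 = 12.9000 - 3.2000i
|z1+z2| = sqrt(176.65) = 13.2910
|z1|+|z2| = 6.9289 + 6.4498 = 13.3787

|z1+z2| = 13.2910 ≤ |z1|+|z2| = 13.3787 (verified)


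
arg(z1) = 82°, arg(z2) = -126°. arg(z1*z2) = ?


arg(z1*z2) = 82° - 126° = -44°
Normalized to (-180°, 180°]: -44°

-44°


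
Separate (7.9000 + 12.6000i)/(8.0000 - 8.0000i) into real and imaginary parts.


Multiply by conjugate: (7.9000 + 12.6000i)(8.0000 + 8.0000i) / (8^2 + (-8)^2)
Numerator real = 7.9*8 + 12.6*(-8) = -37.6
Numerator imag = 12.6*8 - 7.9*(-8) = 164
Denominator = 128
Re(z) = -37.6/128 = -0.2937
Im(z) = 164/128 = 1.2812

Re(z) = -0.2937, Im(z) = 1.2812


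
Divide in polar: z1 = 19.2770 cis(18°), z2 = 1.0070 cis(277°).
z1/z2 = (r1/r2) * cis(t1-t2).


r = 19.2770 / 1.0070 = 19.1430
theta = 18° - 277° = -259° = 101° (mod 360)

19.1430 cis(101°)


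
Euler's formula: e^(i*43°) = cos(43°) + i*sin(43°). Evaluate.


cos(43°) = 0.7314
sin(43°) = 0.6820

e^(i*43°) = 0.7314 + 0.6820i


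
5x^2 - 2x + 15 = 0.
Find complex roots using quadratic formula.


disc = (-2)^2 - 4*5*15 = 4 - 300 = -296
sqrt(|disc|) = sqrt(296) = 17.2047
Real part = 2/(2*5) = 0.2000
Imag part = 17.2047/(2*5) = 1.7205

0.2000 ± 1.7205i


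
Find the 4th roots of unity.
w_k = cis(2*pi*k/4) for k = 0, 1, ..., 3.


The 4th roots of unity are cis(360k/4°) for k=0..3
Angle step = 360/4 = 90°
Primitive root: cis(90°)
Primitive root = 0 + 1.0000i

4 roots at angles: 0°, 90°, 180°, 270°


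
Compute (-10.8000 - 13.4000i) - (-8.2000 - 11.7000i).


Real: -10.8 + 8.2 = -2.6
Imag: -13.4 + 11.7 = -1.7

-2.6000 - 1.7000i


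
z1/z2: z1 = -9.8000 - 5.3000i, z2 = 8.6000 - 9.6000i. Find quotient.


Conjugate of z2 = 8.6000 + 9.6000i
Numerator: (-9.8000 - 5.3000i)(8.6000 + 9.6000i) = -33.4000 - 139.6600i
Denominator: 8.6^2 + (-9.6)^2 = 166.12
Result = (-33.4000 - 139.6600i)/166.12

-0.2011 - 0.8407i


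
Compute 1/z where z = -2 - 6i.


|z|^2 = 4+36 = 40
1/z = (-2 + 6i)/40

1/z = -0.0500 + 0.1500i


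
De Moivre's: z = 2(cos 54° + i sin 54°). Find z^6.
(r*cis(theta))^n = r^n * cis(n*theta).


r^6 = 2^6 = 64
n*theta = 6*54° = 324° = 324° (mod 360)
a = 64*cos(324°) = 51.7771
b = 64*sin(324°) = -37.6183

64 cis(324°) = 51.7771 - 37.6183i


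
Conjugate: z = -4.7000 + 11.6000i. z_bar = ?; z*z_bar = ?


z_bar = -4.7000 - 11.6000i
z*z_bar = (-4.7)^2 + 11.6^2 = 22.09 + 134.56 = 156.65

z_bar = -4.7000 - 11.6000i, z*z_bar = 156.65


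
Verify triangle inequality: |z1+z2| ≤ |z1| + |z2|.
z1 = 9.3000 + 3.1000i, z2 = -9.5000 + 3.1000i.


|z1| = sqrt(9.3^2 + 3.1^2) = sqrt(96.1) = 9.8031
|z2| = sqrt((-9.5)^2 + 3.1^2) = sqrt(99.86) = 9.9930
z1+z2 = -0.2000 + 6.2000i
|z1+z2| = sqrt(38.48) = 6.2032
|z1|+|z2| = 9.8031 + 9.9930 = 19.7961

|z1+z2| = 6.2032 ≤ |z1|+|z2| = 19.7961 (verified)


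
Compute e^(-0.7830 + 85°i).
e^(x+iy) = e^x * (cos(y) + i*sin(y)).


e^-0.7830 = 0.4570
cos(85°) = 0.08716
sin(85°) = 0.9962
Real = 0.4570*0.08716 = 0.0398
Imag = 0.4570*0.9962 = 0.4553

0.0398 + 0.4553i


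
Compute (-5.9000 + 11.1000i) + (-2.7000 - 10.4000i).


Real: -5.9 - 2.7 = -8.6
Imag: 11.1 - 10.4 = 0.7

-8.6000 + 0.7000i


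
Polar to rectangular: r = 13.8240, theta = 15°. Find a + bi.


a = 13.8240*cos(15°) = 13.8240*0.96593 = 13.3530
b = 13.8240*sin(15°) = 13.8240*0.25882 = 3.5779

13.3530 + 3.5779i


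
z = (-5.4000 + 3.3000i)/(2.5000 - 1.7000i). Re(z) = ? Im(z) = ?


Multiply by conjugate: (-5.4000 + 3.3000i)(2.5000 + 1.7000i) / (2.5^2 + (-1.7)^2)
Numerator real = -5.4*2.5 + 3.3*(-1.7) = -19.11
Numerator imag = 3.3*2.5 - (-5.4)*(-1.7) = -0.93
Denominator = 9.14
Re(z) = -19.11/9.14 = -2.0908
Im(z) = -0.93/9.14 = -0.1018

Re(z) = -2.0908, Im(z) = -0.1018


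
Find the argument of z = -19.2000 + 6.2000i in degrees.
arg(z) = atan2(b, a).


Re = -19.2, Im = 6.2
arg = atan2(6.2, -19.2) = 162.1039 degrees

arg(z) = 162.1039 degrees


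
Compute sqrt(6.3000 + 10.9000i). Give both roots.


|z| = sqrt(39.69+118.81) = 12.5897
sqrt((|z|+a)/2) = sqrt((12.5897+6.3)/2) = sqrt(9.4448) = 3.0732
sqrt((|z|-a)/2) = sqrt((12.5897-6.3)/2) = sqrt(3.1448) = 1.7734

±(3.0732 + 1.7734i) i.e. 3.0732 + 1.7734i and -3.0732 - 1.7734i


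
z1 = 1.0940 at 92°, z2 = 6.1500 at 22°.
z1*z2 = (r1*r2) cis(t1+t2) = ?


r = 1.0940 * 6.1500 = 6.7281
theta = 92° + 22° = 114° = 114° (mod 360)

6.7281 cis(114°)


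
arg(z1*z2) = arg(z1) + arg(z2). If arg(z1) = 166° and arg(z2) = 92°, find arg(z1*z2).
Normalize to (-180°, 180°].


arg(z1*z2) = 166° + 92° = 258°
Normalized to (-180°, 180°]: -102°

-102°


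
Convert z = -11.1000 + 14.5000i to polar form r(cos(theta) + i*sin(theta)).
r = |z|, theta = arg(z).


r = sqrt(123.21+210.25) = sqrt(333.46) = 18.2609
theta = atan2(14.5, -11.1) = 127.4347 degrees

r = 18.2609, theta = 127.4347 degrees


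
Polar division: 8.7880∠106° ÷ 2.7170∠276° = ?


r = 8.7880 / 2.7170 = 3.2344
theta = 106° - 276° = -170° = 190° (mod 360)

3.2344 cis(190°)


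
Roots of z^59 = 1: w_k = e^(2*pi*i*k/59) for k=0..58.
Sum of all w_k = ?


The sum of all 59th roots of unity is 0.
Geometric series: (1 - w^59)/(1 - w) = (1-1)/(1-w) = 0 since w^59 = 1, w ≠ 1.
Alternatively: coefficient of z^58 in z^59 - 1 is 0.

0


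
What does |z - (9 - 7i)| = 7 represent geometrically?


|z - z0| = r is a circle with center z0 and radius r.
Center = (9, -7), radius = 7

Circle with center (9, -7) and radius 7


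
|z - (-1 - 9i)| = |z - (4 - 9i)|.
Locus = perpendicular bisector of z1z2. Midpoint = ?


Equal distances means the locus is the perpendicular bisector of z1 and z2.
Midpoint = ((-1+4)/2, (-9+(-9))/2) = (1.5000, -9.0000)

Perpendicular bisector through (1.5000, -9.0000)


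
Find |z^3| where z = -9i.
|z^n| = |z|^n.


|z| = sqrt(0+81) = sqrt(81) = 9
|z^3| = |z|^3 = 9^3 = 729

|z^3| = 729


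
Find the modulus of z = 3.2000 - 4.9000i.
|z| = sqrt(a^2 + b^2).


|z| = sqrt(3.2^2 + (-4.9)^2) = sqrt(10.24 + 24.01) = sqrt(34.25) = 5.8523

|z| = 5.8523


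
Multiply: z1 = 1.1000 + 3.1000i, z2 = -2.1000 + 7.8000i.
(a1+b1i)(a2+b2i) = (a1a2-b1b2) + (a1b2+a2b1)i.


Real = 1.1*(-2.1) - 3.1*7.8 = -2.31 - 24.18 = -26.49
Imag = 1.1*7.8 - (2.1)*3.1 = 8.58 - (6.51) = 2.07

-26.4900 + 2.0700i


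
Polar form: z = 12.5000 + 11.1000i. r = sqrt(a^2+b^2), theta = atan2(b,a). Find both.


r = sqrt(156.25+123.21) = sqrt(279.46) = 16.7171
theta = atan2(11.1, 12.5) = 41.6051 degrees

r = 16.7171, theta = 41.6051 degrees


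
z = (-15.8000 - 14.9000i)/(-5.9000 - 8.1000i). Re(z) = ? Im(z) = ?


Multiply by conjugate: (-15.8000 - 14.9000i)(-5.9000 + 8.1000i) / ((-5.9)^2 + (-8.1)^2)
Numerator real = -15.8*(-5.9) - (14.9)*(-8.1) = 213.91
Numerator imag = -14.9*(-5.9) - (-15.8)*(-8.1) = -40.07
Denominator = 100.42
Re(z) = 213.91/100.42 = 2.1302
Im(z) = -40.07/100.42 = -0.3990

Re(z) = 2.1302, Im(z) = -0.3990


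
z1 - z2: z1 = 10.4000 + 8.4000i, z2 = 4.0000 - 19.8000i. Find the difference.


Real: 10.4 - 4 = 6.4
Imag: 8.4 + 19.8 = 28.2

6.4000 + 28.2000i


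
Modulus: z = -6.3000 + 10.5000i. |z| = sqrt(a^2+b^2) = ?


|z| = sqrt((-6.3)^2 + 10.5^2) = sqrt(39.69 + 110.25) = sqrt(149.94) = 12.2450

|z| = 12.2450


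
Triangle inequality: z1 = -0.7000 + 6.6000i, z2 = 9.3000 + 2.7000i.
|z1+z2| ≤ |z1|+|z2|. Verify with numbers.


|z1| = sqrt((-0.7)^2 + 6.6^2) = sqrt(44.05) = 6.6370
|z2| = sqrt(9.3^2 + 2.7^2) = sqrt(93.78) = 9.6840
z1+z2 = 8.6000 + 9.3000i
|z1+z2| = sqrt(160.45) = 12.6669
|z1|+|z2| = 6.6370 + 9.6840 = 16.3210

|z1+z2| = 12.6669 ≤ |z1|+|z2| = 16.3210 (verified)


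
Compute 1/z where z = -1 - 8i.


|z|^2 = 1+64 = 65
1/z = (-1 + 8i)/65

1/z = -0.0154 + 0.1231i


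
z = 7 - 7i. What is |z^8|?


|z| = sqrt(49+49) = sqrt(98) = 9.8995
|z^8| = |z|^8 = (sqrt(98))^8 = 98^4 = 92236816

|z^8| = 92236816


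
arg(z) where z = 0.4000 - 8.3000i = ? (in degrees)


Re = 0.4, Im = -8.3
arg = atan2(-8.3, 0.4) = -87.2409 degrees

arg(z) = -87.2409 degrees


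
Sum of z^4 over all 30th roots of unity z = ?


The roots are w_k = w^k with w = e^(2*pi*i/30), and (w^k)^4 = (w^4)^k.
So S = 1 + u + u^2 + ... + u^(29) with u = w^4.
4 = 0*30 + 4, so 4 is not a multiple of 30: u = w^4 ≠ 1 (w is a primitive 30th root), while u^30 = (w^30)^4 = 1.
Geometric series: S = (1 - u^30)/(1 - u) = (1 - 1)/(1 - u) = 0

S = 0


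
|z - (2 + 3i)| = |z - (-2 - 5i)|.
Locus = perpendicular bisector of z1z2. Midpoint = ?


Equal distances means the locus is the perpendicular bisector of z1 and z2.
Midpoint = ((2+(-2))/2, (3+(-5))/2) = (0, -1.0000)

Perpendicular bisector through (0, -1.0000)


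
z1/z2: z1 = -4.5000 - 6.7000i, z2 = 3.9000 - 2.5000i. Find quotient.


Conjugate of z2 = 3.9000 + 2.5000i
Numerator: (-4.5000 - 6.7000i)(3.9000 + 2.5000i) = -0.8000 - 37.3800i
Denominator: 3.9^2 + (-2.5)^2 = 21.46
Result = (-0.8000 - 37.3800i)/21.46

-0.0373 - 1.7418i


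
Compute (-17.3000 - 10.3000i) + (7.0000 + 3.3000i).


Real: -17.3 + 7 = -10.3
Imag: -10.3 + 3.3 = -7

-10.3000 - 7.0000i


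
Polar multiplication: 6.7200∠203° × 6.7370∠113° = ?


r = 6.7200 * 6.7370 = 45.2726
theta = 203° + 113° = 316° = 316° (mod 360)

45.2726 cis(316°)


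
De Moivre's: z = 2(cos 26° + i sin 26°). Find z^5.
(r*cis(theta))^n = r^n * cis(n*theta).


r^5 = 2^5 = 32
n*theta = 5*26° = 130° = 130° (mod 360)
a = 32*cos(130°) = -20.5692
b = 32*sin(130°) = 24.5134

32 cis(130°) = -20.5692 + 24.5134i


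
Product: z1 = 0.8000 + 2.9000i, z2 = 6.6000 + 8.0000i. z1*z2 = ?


Real = 0.8*6.6 - 2.9*8 = 5.28 - 23.2 = -17.92
Imag = 0.8*8 + 6.6*2.9 = 6.4 + 19.14 = 25.54

-17.9200 + 25.5400i


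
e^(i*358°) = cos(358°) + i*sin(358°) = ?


cos(358°) = 0.9994
sin(358°) = -0.0349

e^(i*358°) = 0.9994 - 0.0349i


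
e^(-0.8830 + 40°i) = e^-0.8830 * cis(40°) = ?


e^-0.8830 = 0.4135
cos(40°) = 0.76604
sin(40°) = 0.6428
Real = 0.4135*0.76604 = 0.3168
Imag = 0.4135*0.6428 = 0.2658

0.3168 + 0.2658i


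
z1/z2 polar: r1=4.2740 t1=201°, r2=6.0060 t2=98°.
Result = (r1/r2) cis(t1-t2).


r = 4.2740 / 6.0060 = 0.7116
theta = 201° - 98° = 103° = 103° (mod 360)

0.7116 cis(103°)


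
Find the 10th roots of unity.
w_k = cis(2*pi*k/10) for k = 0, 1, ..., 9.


The 10th roots of unity are cis(360k/10°) for k=0..9
Angle step = 360/10 = 36°
Primitive root: cis(36°)
Primitive root = 0.8090 + 0.5878i

10 roots at angles: 0°, 36°, 72°, 108°, 144°, 180°, 216°, 252°, 288°, 324°


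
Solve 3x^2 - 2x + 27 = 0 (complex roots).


disc = (-2)^2 - 4*3*27 = 4 - 324 = -320
sqrt(|disc|) = sqrt(320) = 17.8885
Real part = 2/(2*3) = 0.3333
Imag part = 17.8885/(2*3) = 2.9814

0.3333 ± 2.9814i


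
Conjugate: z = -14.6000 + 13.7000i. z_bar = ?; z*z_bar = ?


z_bar = -14.6000 - 13.7000i
z*z_bar = (-14.6)^2 + 13.7^2 = 213.16 + 187.69 = 400.85

z_bar = -14.6000 - 13.7000i, z*z_bar = 400.85


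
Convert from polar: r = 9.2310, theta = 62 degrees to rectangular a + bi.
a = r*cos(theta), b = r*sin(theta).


a = 9.2310*cos(62°) = 9.2310*0.46947 = 4.3337
b = 9.2310*sin(62°) = 9.2310*0.88295 = 8.1505

4.3337 + 8.1505i


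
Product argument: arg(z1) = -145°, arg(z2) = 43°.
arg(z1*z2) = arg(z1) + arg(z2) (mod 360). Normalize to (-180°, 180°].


arg(z1*z2) = -145° + 43° = -102°
Normalized to (-180°, 180°]: -102°

-102°


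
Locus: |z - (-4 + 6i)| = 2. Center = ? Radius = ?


|z - z0| = r is a circle with center z0 and radius r.
Center = (-4, 6), radius = 2

Circle with center (-4, 6) and radius 2


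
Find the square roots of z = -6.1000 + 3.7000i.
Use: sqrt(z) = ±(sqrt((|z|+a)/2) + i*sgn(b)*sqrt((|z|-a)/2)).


|z| = sqrt(37.21+13.69) = 7.1344
sqrt((|z|+a)/2) = sqrt((7.1344+(-6.1))/2) = sqrt(0.5172) = 0.7192
sqrt((|z|-a)/2) = sqrt((7.1344-(-6.1))/2) = sqrt(6.6172) = 2.5724

±(0.7192 + 2.5724i) i.e. 0.7192 + 2.5724i and -0.7192 - 2.5724i


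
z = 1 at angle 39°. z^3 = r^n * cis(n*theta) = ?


r^3 = 1^3 = 1
n*theta = 3*39° = 117° = 117° (mod 360)
a = 1*cos(117°) = -0.4540
b = 1*sin(117°) = 0.8910

1 cis(117°) = -0.4540 + 0.8910i


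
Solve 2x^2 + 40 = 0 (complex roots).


disc = 0^2 - 4*2*40 = 0 - 320 = -320
sqrt(|disc|) = sqrt(320) = 17.8885
Real part = 0/(2*2) = 0
Imag part = 17.8885/(2*2) = 4.4721

0 ± 4.4721i


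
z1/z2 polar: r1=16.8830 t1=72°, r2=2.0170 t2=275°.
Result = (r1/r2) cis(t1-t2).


r = 16.8830 / 2.0170 = 8.3704
theta = 72° - 275° = -203° = 157° (mod 360)

8.3704 cis(157°)


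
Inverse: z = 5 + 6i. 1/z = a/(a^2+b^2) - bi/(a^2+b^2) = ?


|z|^2 = 25+36 = 61
1/z = (5 - 6i)/61

1/z = 0.0820 - 0.0984i


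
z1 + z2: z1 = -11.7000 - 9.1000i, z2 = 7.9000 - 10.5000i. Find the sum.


Real: -11.7 + 7.9 = -3.8
Imag: -9.1 - 10.5 = -19.6

-3.8000 - 19.6000i


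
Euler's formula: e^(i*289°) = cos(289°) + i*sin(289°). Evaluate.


cos(289°) = 0.3256
sin(289°) = -0.9455

e^(i*289°) = 0.3256 - 0.9455i


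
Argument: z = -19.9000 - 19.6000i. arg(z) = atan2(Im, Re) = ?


Re = -19.9, Im = -19.6
arg = atan2(-19.6, -19.9) = -135.4351 degrees

arg(z) = -135.4351 degrees


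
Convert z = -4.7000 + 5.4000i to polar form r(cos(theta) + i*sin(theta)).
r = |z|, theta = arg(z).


r = sqrt(22.09+29.16) = sqrt(51.25) = 7.1589
theta = atan2(5.4, -4.7) = 131.0353 degrees

r = 7.1589, theta = 131.0353 degrees


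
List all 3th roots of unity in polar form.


The 3th roots of unity are cis(360k/3°) for k=0..2
Angle step = 360/3 = 120°
Primitive root: cis(120°)
Primitive root = -0.5000 + 0.8660i

3 roots at angles: 0°, 120°, 240°


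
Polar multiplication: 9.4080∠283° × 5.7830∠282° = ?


r = 9.4080 * 5.7830 = 54.4065
theta = 283° + 282° = 565° = 205° (mod 360)

54.4065 cis(205°)


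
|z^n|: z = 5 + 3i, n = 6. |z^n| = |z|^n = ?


|z| = sqrt(25+9) = sqrt(34) = 5.8310
|z^6| = |z|^6 = (sqrt(34))^6 = 34^3 = 39304

|z^6| = 39304


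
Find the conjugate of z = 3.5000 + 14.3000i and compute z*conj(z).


z_bar = 3.5000 - 14.3000i
z*z_bar = 3.5^2 + 14.3^2 = 12.25 + 204.49 = 216.74

z_bar = 3.5000 - 14.3000i, z*z_bar = 216.74


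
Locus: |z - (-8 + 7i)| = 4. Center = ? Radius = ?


|z - z0| = r is a circle with center z0 and radius r.
Center = (-8, 7), radius = 4

Circle with center (-8, 7) and radius 4


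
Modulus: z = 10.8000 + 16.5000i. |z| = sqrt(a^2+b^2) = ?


|z| = sqrt(10.8^2 + 16.5^2) = sqrt(116.64 + 272.25) = sqrt(388.89) = 19.7203

|z| = 19.7203


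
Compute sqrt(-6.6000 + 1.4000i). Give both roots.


|z| = sqrt(43.56+1.96) = 6.7469
sqrt((|z|+a)/2) = sqrt((6.7469+(-6.6))/2) = sqrt(0.0734) = 0.2710
sqrt((|z|-a)/2) = sqrt((6.7469-(-6.6))/2) = sqrt(6.6734) = 2.5833

±(0.2710 + 2.5833i) i.e. 0.2710 + 2.5833i and -0.2710 - 2.5833i


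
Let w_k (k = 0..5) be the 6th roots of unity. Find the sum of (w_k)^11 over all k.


The roots are w_k = w^k with w = e^(2*pi*i/6), and (w^k)^11 = (w^11)^k.
So S = 1 + u + u^2 + ... + u^(5) with u = w^11.
11 = 1*6 + 5, so 11 is not a multiple of 6: u = (w^6)^1 * w^5 = w^5 ≠ 1 (w is a primitive 6th root), while u^6 = (w^6)^11 = 1.
Geometric series: S = (1 - u^6)/(1 - u) = (1 - 1)/(1 - u) = 0

S = 0


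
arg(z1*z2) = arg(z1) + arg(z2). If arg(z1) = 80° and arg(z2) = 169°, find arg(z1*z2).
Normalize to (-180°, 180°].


arg(z1*z2) = 80° + 169° = 249°
Normalized to (-180°, 180°]: -111°

-111°


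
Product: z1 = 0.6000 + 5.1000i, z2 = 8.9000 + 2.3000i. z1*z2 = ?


Real = 0.6*8.9 - 5.1*2.3 = 5.34 - 11.73 = -6.39
Imag = 0.6*2.3 + 8.9*5.1 = 1.38 + 45.39 = 46.77

-6.3900 + 46.7700i


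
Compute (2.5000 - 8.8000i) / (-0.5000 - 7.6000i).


Conjugate of z2 = -0.5000 + 7.6000i
Numerator: (2.5000 - 8.8000i)(-0.5000 + 7.6000i) = 65.6300 + 23.4000i
Denominator: (-0.5)^2 + (-7.6)^2 = 58.01
Result = (65.6300 + 23.4000i)/58.01

1.1314 + 0.4034i


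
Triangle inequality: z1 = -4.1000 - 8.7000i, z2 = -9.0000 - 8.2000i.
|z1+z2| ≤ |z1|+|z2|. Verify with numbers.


|z1| = sqrt((-4.1)^2 + (-8.7)^2) = sqrt(92.5) = 9.6177
|z2| = sqrt((-9)^2 + (-8.2)^2) = sqrt(148.24) = 12.1754
z1+z2 = -13.1000 - 16.9000i
|z1+z2| = sqrt(457.22) = 21.3827
|z1|+|z2| = 9.6177 + 12.1754 = 21.7931

|z1+z2| = 21.3827 ≤ |z1|+|z2| = 21.7931 (verified)


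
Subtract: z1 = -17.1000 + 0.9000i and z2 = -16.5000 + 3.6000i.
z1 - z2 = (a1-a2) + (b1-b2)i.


Real: -17.1 + 16.5 = -0.6
Imag: 0.9 - 3.6 = -2.7

-0.6000 - 2.7000i


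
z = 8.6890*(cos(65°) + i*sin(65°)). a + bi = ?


a = 8.6890*cos(65°) = 8.6890*0.42262 = 3.6721
b = 8.6890*sin(65°) = 8.6890*0.90631 = 7.8749

3.6721 + 7.8749i


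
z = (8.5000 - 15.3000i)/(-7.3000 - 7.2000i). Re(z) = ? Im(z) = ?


Multiply by conjugate: (8.5000 - 15.3000i)(-7.3000 + 7.2000i) / ((-7.3)^2 + (-7.2)^2)
Numerator real = 8.5*(-7.3) - (15.3)*(-7.2) = 48.11
Numerator imag = -15.3*(-7.3) - 8.5*(-7.2) = 172.89
Denominator = 105.13
Re(z) = 48.11/105.13 = 0.4576
Im(z) = 172.89/105.13 = 1.6445

Re(z) = 0.4576, Im(z) = 1.6445


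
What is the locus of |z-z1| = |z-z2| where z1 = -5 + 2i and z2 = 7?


Equal distances means the locus is the perpendicular bisector of z1 and z2.
Midpoint = ((-5+7)/2, (2+0)/2) = (1.0000, 1.0000)

Perpendicular bisector through (1.0000, 1.0000)


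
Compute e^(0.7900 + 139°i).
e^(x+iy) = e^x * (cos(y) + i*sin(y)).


e^0.7900 = 2.2034
cos(139°) = -0.7547
sin(139°) = 0.65606
Real = 2.2034*(-0.7547) = -1.6629
Imag = 2.2034*0.65606 = 1.4456

-1.6629 + 1.4456i


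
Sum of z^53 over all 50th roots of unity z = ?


The roots are w_k = w^k with w = e^(2*pi*i/50), and (w^k)^53 = (w^53)^k.
So S = 1 + u + u^2 + ... + u^(49) with u = w^53.
53 = 1*50 + 3, so 53 is not a multiple of 50: u = (w^50)^1 * w^3 = w^3 ≠ 1 (w is a primitive 50th root), while u^50 = (w^50)^53 = 1.
Geometric series: S = (1 - u^50)/(1 - u) = (1 - 1)/(1 - u) = 0

S = 0


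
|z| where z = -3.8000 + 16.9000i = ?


|z| = sqrt((-3.8)^2 + 16.9^2) = sqrt(14.44 + 285.61) = sqrt(300.05) = 17.3220

|z| = 17.3220


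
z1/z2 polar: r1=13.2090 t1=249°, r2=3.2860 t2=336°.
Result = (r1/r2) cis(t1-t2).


r = 13.2090 / 3.2860 = 4.0198
theta = 249° - 336° = -87° = 273° (mod 360)

4.0198 cis(273°)


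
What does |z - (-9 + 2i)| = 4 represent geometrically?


|z - z0| = r is a circle with center z0 and radius r.
Center = (-9, 2), radius = 4

Circle with center (-9, 2) and radius 4


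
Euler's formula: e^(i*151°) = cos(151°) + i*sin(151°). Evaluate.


cos(151°) = -0.8746
sin(151°) = 0.4848

e^(i*151°) = -0.8746 + 0.4848i


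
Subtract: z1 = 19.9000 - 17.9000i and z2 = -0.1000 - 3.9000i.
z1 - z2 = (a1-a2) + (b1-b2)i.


Real: 19.9 + 0.1 = 20
Imag: -17.9 + 3.9 = -14

20.0000 - 14.0000i


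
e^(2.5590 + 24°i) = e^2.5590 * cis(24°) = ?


e^2.5590 = 12.92289
cos(24°) = 0.913545
sin(24°) = 0.406737
Real = 12.92289*0.913545 = 11.8056
Imag = 12.92289*0.406737 = 5.2562

11.8056 + 5.2562i


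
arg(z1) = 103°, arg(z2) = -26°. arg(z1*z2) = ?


arg(z1*z2) = 103° - 26° = 77°
Normalized to (-180°, 180°]: 77°

77°


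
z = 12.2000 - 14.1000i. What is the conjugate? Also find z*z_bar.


z_bar = 12.2000 + 14.1000i
z*z_bar = 12.2^2 + (-14.1)^2 = 148.84 + 198.81 = 347.65

z_bar = 12.2000 + 14.1000i, z*z_bar = 347.65


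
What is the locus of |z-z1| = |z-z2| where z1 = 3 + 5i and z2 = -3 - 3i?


Equal distances means the locus is the perpendicular bisector of z1 and z2.
Midpoint = ((3+(-3))/2, (5+(-3))/2) = (0, 1.0000)

Perpendicular bisector through (0, 1.0000)


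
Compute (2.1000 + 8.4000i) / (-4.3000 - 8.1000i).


Conjugate of z2 = -4.3000 + 8.1000i
Numerator: (2.1000 + 8.4000i)(-4.3000 + 8.1000i) = -77.0700 - 19.1100i
Denominator: (-4.3)^2 + (-8.1)^2 = 84.1
Result = (-77.0700 - 19.1100i)/84.1

-0.9164 - 0.2272i


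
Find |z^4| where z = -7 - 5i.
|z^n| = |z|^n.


|z| = sqrt(49+25) = sqrt(74) = 8.6023
|z^4| = |z|^4 = (sqrt(74))^4 = 74^2 = 5476

|z^4| = 5476


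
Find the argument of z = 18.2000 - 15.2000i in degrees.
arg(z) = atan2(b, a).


Re = 18.2, Im = -15.2
arg = atan2(-15.2, 18.2) = -39.8674 degrees

arg(z) = -39.8674 degrees


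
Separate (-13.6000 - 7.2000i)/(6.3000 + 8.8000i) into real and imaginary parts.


Multiply by conjugate: (-13.6000 - 7.2000i)(6.3000 - 8.8000i) / (6.3^2 + 8.8^2)
Numerator real = -13.6*6.3 - (7.2)*8.8 = -149.04
Numerator imag = -7.2*6.3 - (-13.6)*8.8 = 74.32
Denominator = 117.13
Re(z) = -149.04/117.13 = -1.2724
Im(z) = 74.32/117.13 = 0.6345

Re(z) = -1.2724, Im(z) = 0.6345


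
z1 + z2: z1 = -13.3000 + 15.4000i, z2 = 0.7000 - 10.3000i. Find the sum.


Real: -13.3 + 0.7 = -12.6
Imag: 15.4 - 10.3 = 5.1

-12.6000 + 5.1000i


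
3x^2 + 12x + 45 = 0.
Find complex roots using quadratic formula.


disc = 12^2 - 4*3*45 = 144 - 540 = -396
sqrt(|disc|) = sqrt(396) = 19.8997
Real part = -12/(2*3) = -2.0000
Imag part = 19.8997/(2*3) = 3.3166

-2.0000 ± 3.3166i


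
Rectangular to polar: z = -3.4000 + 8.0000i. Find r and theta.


r = sqrt(11.56+64) = sqrt(75.56) = 8.6925
theta = atan2(8, -3.4) = 113.0255 degrees

r = 8.6925, theta = 113.0255 degrees


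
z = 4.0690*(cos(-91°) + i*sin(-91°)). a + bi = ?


a = 4.0690*cos(-91°) = 4.0690*(-0.01745) = -0.0710
b = 4.0690*sin(-91°) = 4.0690*(-0.99985) = -4.0684

-0.0710 - 4.0684i


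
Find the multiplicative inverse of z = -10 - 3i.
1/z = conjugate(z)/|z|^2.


|z|^2 = 100+9 = 109
1/z = (-10 + 3i)/109

1/z = -0.0917 + 0.0275i


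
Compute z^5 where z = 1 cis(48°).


r^5 = 1^5 = 1
n*theta = 5*48° = 240° = 240° (mod 360)
a = 1*cos(240°) = -0.5000
b = 1*sin(240°) = -0.8660

1 cis(240°) = -0.5000 - 0.8660i


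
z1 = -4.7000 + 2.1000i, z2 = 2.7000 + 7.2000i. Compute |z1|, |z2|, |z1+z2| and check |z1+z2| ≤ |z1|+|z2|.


|z1| = sqrt((-4.7)^2 + 2.1^2) = sqrt(26.5) = 5.1478
|z2| = sqrt(2.7^2 + 7.2^2) = sqrt(59.13) = 7.6896
z1+z2 = -2.0000 + 9.3000i
|z1+z2| = sqrt(90.49) = 9.5126
|z1|+|z2| = 5.1478 + 7.6896 = 12.8374

|z1+z2| = 9.5126 ≤ |z1|+|z2| = 12.8374 (verified)


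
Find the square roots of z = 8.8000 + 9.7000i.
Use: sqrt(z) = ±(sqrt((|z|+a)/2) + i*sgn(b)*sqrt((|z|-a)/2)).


|z| = sqrt(77.44+94.09) = 13.0969
sqrt((|z|+a)/2) = sqrt((13.0969+8.8)/2) = sqrt(10.9485) = 3.3088
sqrt((|z|-a)/2) = sqrt((13.0969-8.8)/2) = sqrt(2.1485) = 1.4658

±(3.3088 + 1.4658i) i.e. 3.3088 + 1.4658i and -3.3088 - 1.4658i


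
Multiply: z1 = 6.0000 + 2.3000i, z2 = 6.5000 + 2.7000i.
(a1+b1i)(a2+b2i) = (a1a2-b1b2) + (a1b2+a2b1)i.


Real = 6*6.5 - 2.3*2.7 = 39 - 6.21 = 32.79
Imag = 6*2.7 + 6.5*2.3 = 16.2 + 14.95 = 31.15

32.7900 + 31.1500i


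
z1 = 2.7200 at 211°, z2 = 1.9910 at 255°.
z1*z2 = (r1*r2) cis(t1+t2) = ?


r = 2.7200 * 1.9910 = 5.4155
theta = 211° + 255° = 466° = 106° (mod 360)

5.4155 cis(106°)


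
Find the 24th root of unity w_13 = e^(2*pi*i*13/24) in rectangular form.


Angle = 360*13/24 = 195°
a = cos(195°) = -0.9659
b = sin(195°) = -0.2588

-0.9659 - 0.2588i


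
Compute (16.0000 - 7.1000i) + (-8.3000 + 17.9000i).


Real: 16 - 8.3 = 7.7
Imag: -7.1 + 17.9 = 10.8

7.7000 + 10.8000i


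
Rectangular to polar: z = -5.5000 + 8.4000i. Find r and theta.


r = sqrt(30.25+70.56) = sqrt(100.81) = 10.0404
theta = atan2(8.4, -5.5) = 123.2153 degrees

r = 10.0404, theta = 123.2153 degrees


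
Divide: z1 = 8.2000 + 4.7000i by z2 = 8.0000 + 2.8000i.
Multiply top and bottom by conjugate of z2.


Conjugate of z2 = 8.0000 - 2.8000i
Numerator: (8.2000 + 4.7000i)(8.0000 - 2.8000i) = 78.7600 + 14.6400i
Denominator: 8^2 + 2.8^2 = 71.84
Result = (78.7600 + 14.6400i)/71.84

1.0963 + 0.2038i


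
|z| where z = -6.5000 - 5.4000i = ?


|z| = sqrt((-6.5)^2 + (-5.4)^2) = sqrt(42.25 + 29.16) = sqrt(71.41) = 8.4504

|z| = 8.4504


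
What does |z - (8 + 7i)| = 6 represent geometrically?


|z - z0| = r is a circle with center z0 and radius r.
Center = (8, 7), radius = 6

Circle with center (8, 7) and radius 6


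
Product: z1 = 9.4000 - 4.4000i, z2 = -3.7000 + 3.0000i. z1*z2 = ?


Real = 9.4*(-3.7) - (-4.4)*3 = -34.78 - (-13.2) = -21.58
Imag = 9.4*3 - (3.7)*(-4.4) = 28.2 + 16.28 = 44.48

-21.5800 + 44.4800i


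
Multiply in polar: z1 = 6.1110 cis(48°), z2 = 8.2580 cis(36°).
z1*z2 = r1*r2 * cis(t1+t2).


r = 6.1110 * 8.2580 = 50.4646
theta = 48° + 36° = 84° = 84° (mod 360)

50.4646 cis(84°)


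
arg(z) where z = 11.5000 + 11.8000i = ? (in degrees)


Re = 11.5, Im = 11.8
arg = atan2(11.8, 11.5) = 45.7377 degrees

arg(z) = 45.7377 degrees


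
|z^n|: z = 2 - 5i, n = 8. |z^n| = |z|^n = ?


|z| = sqrt(4+25) = sqrt(29) = 5.3852
|z^8| = |z|^8 = (sqrt(29))^8 = 29^4 = 707281

|z^8| = 707281


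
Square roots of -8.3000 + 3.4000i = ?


|z| = sqrt(68.89+11.56) = 8.9694
sqrt((|z|+a)/2) = sqrt((8.9694+(-8.3))/2) = sqrt(0.3347) = 0.5785
sqrt((|z|-a)/2) = sqrt((8.9694-(-8.3))/2) = sqrt(8.6347) = 2.9385

±(0.5785 + 2.9385i) i.e. 0.5785 + 2.9385i and -0.5785 - 2.9385i


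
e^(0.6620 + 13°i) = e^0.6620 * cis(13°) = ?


e^0.6620 = 1.9387
cos(13°) = 0.97437
sin(13°) = 0.22495
Real = 1.9387*0.97437 = 1.8890
Imag = 1.9387*0.22495 = 0.4361

1.8890 + 0.4361i


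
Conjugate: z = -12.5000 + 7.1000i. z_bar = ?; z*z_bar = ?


z_bar = -12.5000 - 7.1000i
z*z_bar = (-12.5)^2 + 7.1^2 = 156.25 + 50.41 = 206.66

z_bar = -12.5000 - 7.1000i, z*z_bar = 206.66


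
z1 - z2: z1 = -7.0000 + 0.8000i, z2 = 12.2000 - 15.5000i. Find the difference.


Real: -7 - 12.2 = -19.2
Imag: 0.8 + 15.5 = 16.3

-19.2000 + 16.3000i


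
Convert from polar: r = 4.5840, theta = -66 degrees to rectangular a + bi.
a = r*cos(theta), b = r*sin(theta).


a = 4.5840*cos(-66°) = 4.5840*0.40674 = 1.8645
b = 4.5840*sin(-66°) = 4.5840*(-0.91355) = -4.1877

1.8645 - 4.1877i


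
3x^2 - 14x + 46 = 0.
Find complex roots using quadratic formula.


disc = (-14)^2 - 4*3*46 = 196 - 552 = -356
sqrt(|disc|) = sqrt(356) = 18.8680
Real part = 14/(2*3) = 2.3333
Imag part = 18.8680/(2*3) = 3.1447

2.3333 ± 3.1447i


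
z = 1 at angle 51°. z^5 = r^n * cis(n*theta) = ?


r^5 = 1^5 = 1
n*theta = 5*51° = 255° = 255° (mod 360)
a = 1*cos(255°) = -0.2588
b = 1*sin(255°) = -0.9659

1 cis(255°) = -0.2588 - 0.9659i


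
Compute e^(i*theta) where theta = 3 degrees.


cos(3°) = 0.9986
sin(3°) = 0.0523

e^(i*3°) = 0.9986 + 0.0523i


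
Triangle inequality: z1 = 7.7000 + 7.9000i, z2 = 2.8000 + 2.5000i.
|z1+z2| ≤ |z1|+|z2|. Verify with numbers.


|z1| = sqrt(7.7^2 + 7.9^2) = sqrt(121.7) = 11.0318
|z2| = sqrt(2.8^2 + 2.5^2) = sqrt(14.09) = 3.7537
z1+z2 = 10.5000 + 10.4000i
|z1+z2| = sqrt(218.41) = 14.7787
|z1|+|z2| = 11.0318 + 3.7537 = 14.7855

|z1+z2| = 14.7787 ≤ |z1|+|z2| = 14.7855 (verified)


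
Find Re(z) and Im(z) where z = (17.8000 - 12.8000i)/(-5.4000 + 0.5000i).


Multiply by conjugate: (17.8000 - 12.8000i)(-5.4000 - 0.5000i) / ((-5.4)^2 + 0.5^2)
Numerator real = 17.8*(-5.4) - (12.8)*0.5 = -102.52
Numerator imag = -12.8*(-5.4) - 17.8*0.5 = 60.22
Denominator = 29.41
Re(z) = -102.52/29.41 = -3.4859
Im(z) = 60.22/29.41 = 2.0476

Re(z) = -3.4859, Im(z) = 2.0476


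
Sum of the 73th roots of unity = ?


The sum of all 73th roots of unity is 0.
Geometric series: (1 - w^73)/(1 - w) = (1-1)/(1-w) = 0 since w^73 = 1, w ≠ 1.
Alternatively: coefficient of z^72 in z^73 - 1 is 0.

0


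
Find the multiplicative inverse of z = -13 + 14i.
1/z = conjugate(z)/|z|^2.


|z|^2 = 169+196 = 365
1/z = (-13 - 14i)/365

1/z = -0.0356 - 0.0384i
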